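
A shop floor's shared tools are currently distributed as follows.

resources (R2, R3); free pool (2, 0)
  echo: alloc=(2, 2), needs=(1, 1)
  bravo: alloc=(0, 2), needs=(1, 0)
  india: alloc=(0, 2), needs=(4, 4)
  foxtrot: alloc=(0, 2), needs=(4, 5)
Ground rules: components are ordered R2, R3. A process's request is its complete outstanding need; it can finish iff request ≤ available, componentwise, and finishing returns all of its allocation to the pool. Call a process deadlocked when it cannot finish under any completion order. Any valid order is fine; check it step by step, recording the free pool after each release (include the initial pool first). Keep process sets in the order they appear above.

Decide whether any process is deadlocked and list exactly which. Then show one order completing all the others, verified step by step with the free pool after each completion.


Nothing here is deadlocked.
Key observation: no deadlock: bravo fits now, and the freed resources carry the rest through.
A valid finishing order for the others: bravo, echo, india, foxtrot. Check, step by step:
  pool = (2, 0)
  run bravo (needs (1, 0), free (2, 0)); after release of (0, 2) the pool is (2, 2)
  run echo (needs (1, 1), free (2, 2)); after release of (2, 2) the pool is (4, 4)
  run india (needs (4, 4), free (4, 4)); after release of (0, 2) the pool is (4, 6)
  run foxtrot (needs (4, 5), free (4, 6)); after release of (0, 2) the pool is (4, 8)


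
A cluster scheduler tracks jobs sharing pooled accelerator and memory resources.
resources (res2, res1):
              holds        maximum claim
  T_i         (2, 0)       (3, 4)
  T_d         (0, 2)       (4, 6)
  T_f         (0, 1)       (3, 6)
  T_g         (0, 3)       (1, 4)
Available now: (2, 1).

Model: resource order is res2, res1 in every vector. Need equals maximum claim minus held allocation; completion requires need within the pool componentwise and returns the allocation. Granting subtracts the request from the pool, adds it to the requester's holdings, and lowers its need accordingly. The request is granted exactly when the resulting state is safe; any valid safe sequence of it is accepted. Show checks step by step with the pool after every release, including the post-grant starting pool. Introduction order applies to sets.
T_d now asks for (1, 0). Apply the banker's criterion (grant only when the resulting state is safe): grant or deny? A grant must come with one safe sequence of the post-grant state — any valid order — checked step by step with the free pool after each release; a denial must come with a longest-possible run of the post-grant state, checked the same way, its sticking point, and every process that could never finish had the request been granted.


GRANT — the state after the grant stays safe, e.g. via T_g, T_i, T_d, T_f.
Key observation: granting shrinks the pool to (1, 1), yet T_g still fits and the chain goes through.
Step-by-step check of the post-grant state:
  pool = (1, 1)
  T_g: need (1, 1) fits (1, 1); releases (0, 3), pool now (1, 4)
  T_i: need (1, 4) fits (1, 4); releases (2, 0), pool now (3, 4)
  T_d: need (3, 4) fits (3, 4); releases (1, 2), pool now (4, 6)
  T_f: need (3, 5) fits (4, 6); releases (0, 1), pool now (4, 7)


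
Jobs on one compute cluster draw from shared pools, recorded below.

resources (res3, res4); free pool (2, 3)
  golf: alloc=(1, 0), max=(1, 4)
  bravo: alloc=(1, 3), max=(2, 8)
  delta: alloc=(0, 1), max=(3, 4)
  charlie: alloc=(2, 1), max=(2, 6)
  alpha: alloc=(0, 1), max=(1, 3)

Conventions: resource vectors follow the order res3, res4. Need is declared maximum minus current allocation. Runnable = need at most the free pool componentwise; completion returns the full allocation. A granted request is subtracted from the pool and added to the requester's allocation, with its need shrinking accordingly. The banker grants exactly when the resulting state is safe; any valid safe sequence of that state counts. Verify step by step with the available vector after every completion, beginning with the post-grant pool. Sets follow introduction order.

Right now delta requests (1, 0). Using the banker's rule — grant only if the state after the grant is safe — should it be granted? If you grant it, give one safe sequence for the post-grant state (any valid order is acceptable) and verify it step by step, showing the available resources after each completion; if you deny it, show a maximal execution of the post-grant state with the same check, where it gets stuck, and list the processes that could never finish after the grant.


GRANT — the state after the grant stays safe, e.g. via alpha, golf, delta, bravo, charlie.
Key observation: (1, 3) free after granting still covers alpha first, and each release covers the next.
Verifying the post-grant state step by step:
  pool = (1, 3)
  run alpha (needs (1, 2), free (1, 3)); after release of (0, 1) the pool is (1, 4)
  run golf (needs (0, 4), free (1, 4)); after release of (1, 0) the pool is (2, 4)
  run delta (needs (2, 3), free (2, 4)); after release of (1, 1) the pool is (3, 5)
  run bravo (needs (1, 5), free (3, 5)); after release of (1, 3) the pool is (4, 8)
  run charlie (needs (0, 5), free (4, 8)); after release of (2, 1) the pool is (6, 9)


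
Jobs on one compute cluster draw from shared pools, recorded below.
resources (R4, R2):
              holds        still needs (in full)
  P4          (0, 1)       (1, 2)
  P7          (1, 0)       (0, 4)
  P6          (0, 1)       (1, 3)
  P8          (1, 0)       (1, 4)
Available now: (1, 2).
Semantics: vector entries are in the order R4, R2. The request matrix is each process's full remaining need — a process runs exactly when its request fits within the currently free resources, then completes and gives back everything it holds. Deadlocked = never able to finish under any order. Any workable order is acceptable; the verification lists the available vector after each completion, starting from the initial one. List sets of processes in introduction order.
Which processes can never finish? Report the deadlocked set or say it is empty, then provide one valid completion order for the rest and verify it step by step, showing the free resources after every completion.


The deadlocked set is empty.
Key observation: there is always a runnable process — P4 first — so the state unwinds completely.
The rest can finish in the order P4, P6, P7, P8. Verifying each step:
  pool = (1, 2)
  P4 needs (1, 2) <= (1, 2) -> finishes; pool += (0, 1) = (1, 3)
  P6 needs (1, 3) <= (1, 3) -> finishes; pool += (0, 1) = (1, 4)
  P7 needs (0, 4) <= (1, 4) -> finishes; pool += (1, 0) = (2, 4)
  P8 needs (1, 4) <= (2, 4) -> finishes; pool += (1, 0) = (3, 4)


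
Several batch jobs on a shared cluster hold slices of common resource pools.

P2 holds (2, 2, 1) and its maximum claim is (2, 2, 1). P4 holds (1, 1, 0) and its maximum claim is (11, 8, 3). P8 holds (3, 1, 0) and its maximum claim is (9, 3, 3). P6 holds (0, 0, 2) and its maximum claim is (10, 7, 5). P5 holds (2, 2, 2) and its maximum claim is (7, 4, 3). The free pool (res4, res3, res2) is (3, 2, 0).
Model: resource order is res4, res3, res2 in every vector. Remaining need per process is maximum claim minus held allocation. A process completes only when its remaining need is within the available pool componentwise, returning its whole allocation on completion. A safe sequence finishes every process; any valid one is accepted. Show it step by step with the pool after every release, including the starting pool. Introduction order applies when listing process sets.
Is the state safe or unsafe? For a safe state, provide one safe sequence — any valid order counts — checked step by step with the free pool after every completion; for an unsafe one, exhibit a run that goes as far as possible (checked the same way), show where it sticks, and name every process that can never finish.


SAFE. One safe sequence: P2, P5, P8, P4, P6.
Key observation: reading the order forward, P5 is the first process whose need (5, 2, 1) meets the free pool (5, 4, 1) exactly on a resource it requests.
Walking it through:
  pool = (3, 2, 0)
  P2 needs (0, 0, 0) <= (3, 2, 0) -> finishes; pool += (2, 2, 1) = (5, 4, 1)
  P5 needs (5, 2, 1) <= (5, 4, 1) -> finishes; pool += (2, 2, 2) = (7, 6, 3)
  P8 needs (6, 2, 3) <= (7, 6, 3) -> finishes; pool += (3, 1, 0) = (10, 7, 3)
  P4 needs (10, 7, 3) <= (10, 7, 3) -> finishes; pool += (1, 1, 0) = (11, 8, 3)
  P6 needs (10, 7, 3) <= (11, 8, 3) -> finishes; pool += (0, 0, 2) = (11, 8, 5)


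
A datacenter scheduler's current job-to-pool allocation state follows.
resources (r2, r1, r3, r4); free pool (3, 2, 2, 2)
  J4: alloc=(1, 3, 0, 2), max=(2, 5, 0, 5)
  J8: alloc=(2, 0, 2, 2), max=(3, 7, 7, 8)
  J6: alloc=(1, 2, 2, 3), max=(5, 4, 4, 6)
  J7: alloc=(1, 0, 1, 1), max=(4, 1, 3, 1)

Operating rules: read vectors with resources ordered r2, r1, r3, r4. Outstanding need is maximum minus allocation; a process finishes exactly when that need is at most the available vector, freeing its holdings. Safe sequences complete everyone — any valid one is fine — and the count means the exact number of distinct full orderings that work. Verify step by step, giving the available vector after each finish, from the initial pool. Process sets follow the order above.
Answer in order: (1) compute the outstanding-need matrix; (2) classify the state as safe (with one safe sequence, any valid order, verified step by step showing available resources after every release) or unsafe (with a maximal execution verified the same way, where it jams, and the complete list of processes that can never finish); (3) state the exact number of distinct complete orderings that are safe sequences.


(1) Outstanding need per process (order r2, r1, r3, r4):
  J4: (1, 2, 0, 3)
  J8: (1, 7, 5, 6)
  J6: (4, 2, 2, 3)
  J7: (3, 1, 2, 0)
(2) SAFE, for example via the order J7, J4, J6, J8.
Key observation: the order's first zero-slack moment is J7 ((3, 1, 2, 0) needed, (3, 2, 2, 2) free — a requested resource with nothing to spare).
Verifying each step:
  pool = (3, 2, 2, 2)
  J7 needs (3, 1, 2, 0) <= (3, 2, 2, 2) -> finishes; pool += (1, 0, 1, 1) = (4, 2, 3, 3)
  J4 needs (1, 2, 0, 3) <= (4, 2, 3, 3) -> finishes; pool += (1, 3, 0, 2) = (5, 5, 3, 5)
  J6 needs (4, 2, 2, 3) <= (5, 5, 3, 5) -> finishes; pool += (1, 2, 2, 3) = (6, 7, 5, 8)
  J8 needs (1, 7, 5, 6) <= (6, 7, 5, 8) -> finishes; pool += (2, 0, 2, 2) = (8, 7, 7, 10)
(3) Exactly 2 of the possible complete orderings are safe sequences.


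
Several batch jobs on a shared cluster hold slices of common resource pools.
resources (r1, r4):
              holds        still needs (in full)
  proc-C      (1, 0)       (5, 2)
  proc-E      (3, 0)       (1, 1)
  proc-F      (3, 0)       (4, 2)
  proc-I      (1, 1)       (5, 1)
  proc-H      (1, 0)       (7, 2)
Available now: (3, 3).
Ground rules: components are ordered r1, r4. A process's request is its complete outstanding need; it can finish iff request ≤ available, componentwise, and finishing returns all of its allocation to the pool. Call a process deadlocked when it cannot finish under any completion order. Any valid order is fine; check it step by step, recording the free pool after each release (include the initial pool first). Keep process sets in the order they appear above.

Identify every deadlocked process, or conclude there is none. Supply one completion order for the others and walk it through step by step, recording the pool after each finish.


No process is deadlocked.
Key observation: proc-E leads a chain of completions in which each release enables another process.
One completion order for the rest: proc-E, proc-F, proc-I, proc-C, proc-H. Check, step by step:
  pool = (3, 3)
  run proc-E (needs (1, 1), free (3, 3)); after release of (3, 0) the pool is (6, 3)
  run proc-F (needs (4, 2), free (6, 3)); after release of (3, 0) the pool is (9, 3)
  run proc-I (needs (5, 1), free (9, 3)); after release of (1, 1) the pool is (10, 4)
  run proc-C (needs (5, 2), free (10, 4)); after release of (1, 0) the pool is (11, 4)
  run proc-H (needs (7, 2), free (11, 4)); after release of (1, 0) the pool is (12, 4)


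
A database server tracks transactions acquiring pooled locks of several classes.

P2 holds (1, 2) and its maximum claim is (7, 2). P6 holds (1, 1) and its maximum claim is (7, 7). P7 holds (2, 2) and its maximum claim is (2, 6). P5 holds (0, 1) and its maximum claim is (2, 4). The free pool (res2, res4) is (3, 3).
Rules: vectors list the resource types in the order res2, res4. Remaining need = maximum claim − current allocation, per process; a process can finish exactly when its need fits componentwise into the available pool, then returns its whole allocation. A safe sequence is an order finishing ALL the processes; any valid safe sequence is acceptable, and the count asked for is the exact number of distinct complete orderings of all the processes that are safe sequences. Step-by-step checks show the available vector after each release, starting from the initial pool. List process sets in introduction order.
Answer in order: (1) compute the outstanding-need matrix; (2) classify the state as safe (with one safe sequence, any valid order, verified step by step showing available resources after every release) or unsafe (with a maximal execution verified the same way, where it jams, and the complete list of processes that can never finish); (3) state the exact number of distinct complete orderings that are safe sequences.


(1) Remaining need (order res2, res4):
  P2: (6, 0)
  P6: (6, 6)
  P7: (0, 4)
  P5: (2, 3)
(2) UNSAFE — no complete ordering exists.
Key observation: the wall is res2: completing P5, P7 brings the pool only to (5, 6), and all the rest need more.
A maximal execution: P5, P7 — then nothing else fits. Check, step by step:
  pool = (3, 3)
  P5: need (2, 3) fits (3, 3); releases (0, 1), pool now (3, 4)
  P7: need (0, 4) fits (3, 4); releases (2, 2), pool now (5, 6)
  P2 cannot run: need (6, 0) vs free (5, 6) (insufficient res2)
  P6 cannot run: need (6, 6) vs free (5, 6) (insufficient res2)
Processes that can never finish: P2 and P6.
(3) Exactly 0 of the possible complete orderings are safe sequences.


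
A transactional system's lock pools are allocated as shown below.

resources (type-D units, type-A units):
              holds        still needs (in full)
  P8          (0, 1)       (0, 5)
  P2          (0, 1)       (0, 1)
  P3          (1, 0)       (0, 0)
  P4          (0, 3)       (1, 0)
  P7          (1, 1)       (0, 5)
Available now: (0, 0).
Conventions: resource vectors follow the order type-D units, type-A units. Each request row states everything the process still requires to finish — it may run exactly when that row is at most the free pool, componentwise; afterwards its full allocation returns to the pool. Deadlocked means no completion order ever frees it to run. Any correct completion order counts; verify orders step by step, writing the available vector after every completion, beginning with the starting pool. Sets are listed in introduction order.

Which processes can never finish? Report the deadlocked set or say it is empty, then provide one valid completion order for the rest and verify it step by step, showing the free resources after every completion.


Deadlocked set: P8 and P7.
Key observation: type-A units is the bottleneck — with P3, P4, P2 done the pool holds (1, 4), short of every remaining need.
One completion order for the rest: P3, P4, P2. Verifying each step:
  pool = (0, 0)
  P3 needs (0, 0) <= (0, 0) -> finishes; pool += (1, 0) = (1, 0)
  P4 needs (1, 0) <= (1, 0) -> finishes; pool += (0, 3) = (1, 3)
  P2 needs (0, 1) <= (1, 3) -> finishes; pool += (0, 1) = (1, 4)
The stuck group stays short no matter what:
  P8 still needs (0, 5) but only (1, 4) is free — short on type-A units
  P7 still needs (0, 5) but only (1, 4) is free — short on type-A units


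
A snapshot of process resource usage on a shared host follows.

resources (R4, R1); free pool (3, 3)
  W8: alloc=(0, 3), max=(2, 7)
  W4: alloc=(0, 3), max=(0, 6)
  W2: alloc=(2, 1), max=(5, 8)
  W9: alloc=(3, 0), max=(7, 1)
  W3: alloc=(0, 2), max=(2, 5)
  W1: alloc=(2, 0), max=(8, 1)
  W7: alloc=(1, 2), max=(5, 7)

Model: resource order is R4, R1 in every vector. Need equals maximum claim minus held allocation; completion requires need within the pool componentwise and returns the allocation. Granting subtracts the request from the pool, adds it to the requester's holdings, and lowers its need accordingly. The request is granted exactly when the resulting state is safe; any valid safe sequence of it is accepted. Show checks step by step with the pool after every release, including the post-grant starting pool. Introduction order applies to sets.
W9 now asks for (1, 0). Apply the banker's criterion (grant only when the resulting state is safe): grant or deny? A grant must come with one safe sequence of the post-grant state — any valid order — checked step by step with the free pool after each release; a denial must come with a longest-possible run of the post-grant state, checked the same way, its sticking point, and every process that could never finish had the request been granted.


DENY: after the grant no complete ordering would exist.
Key observation: after W4, W3, W8 complete, (2, 11) is the best the pool ever gets, yet each leftover process wants more R4.
Pretend the grant happened; the run W4, W3, W8 goes as far as possible. Step-by-step check:
  pool = (2, 3)
  W4: need (0, 3) fits (2, 3); releases (0, 3), pool now (2, 6)
  W3: need (2, 3) fits (2, 6); releases (0, 2), pool now (2, 8)
  W8: need (2, 4) fits (2, 8); releases (0, 3), pool now (2, 11)
  W2 cannot run: need (3, 7) vs free (2, 11) (insufficient R4)
  W9 cannot run: need (3, 1) vs free (2, 11) (insufficient R4)
  W1 cannot run: need (6, 1) vs free (2, 11) (insufficient R4)
  W7 cannot run: need (4, 5) vs free (2, 11) (insufficient R4)
Processes that could never finish after the grant: W2, W9, W1 and W7.


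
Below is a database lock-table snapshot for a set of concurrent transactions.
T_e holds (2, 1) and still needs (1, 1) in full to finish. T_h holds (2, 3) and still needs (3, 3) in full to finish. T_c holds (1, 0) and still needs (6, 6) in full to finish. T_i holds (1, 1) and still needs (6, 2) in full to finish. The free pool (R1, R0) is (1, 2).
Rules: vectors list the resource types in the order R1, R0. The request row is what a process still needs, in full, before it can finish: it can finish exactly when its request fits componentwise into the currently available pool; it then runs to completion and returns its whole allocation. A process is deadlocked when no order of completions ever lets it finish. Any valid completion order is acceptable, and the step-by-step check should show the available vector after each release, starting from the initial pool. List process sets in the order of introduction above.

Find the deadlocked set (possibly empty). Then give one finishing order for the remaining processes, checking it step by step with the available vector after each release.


The deadlocked set is T_c and T_i.
Key observation: T_e, T_h can finish, but then (5, 6) is all there is, and the blocked group's R1 demands exceed it.
One completion order for the rest: T_e, T_h. Walking it through:
  pool = (1, 2)
  T_e needs (1, 1) <= (1, 2) -> finishes; pool += (2, 1) = (3, 3)
  T_h needs (3, 3) <= (3, 3) -> finishes; pool += (2, 3) = (5, 6)
None of the blocked processes ever fits:
  T_c still needs (6, 6) but only (5, 6) is free — short on R1
  T_i still needs (6, 2) but only (5, 6) is free — short on R1


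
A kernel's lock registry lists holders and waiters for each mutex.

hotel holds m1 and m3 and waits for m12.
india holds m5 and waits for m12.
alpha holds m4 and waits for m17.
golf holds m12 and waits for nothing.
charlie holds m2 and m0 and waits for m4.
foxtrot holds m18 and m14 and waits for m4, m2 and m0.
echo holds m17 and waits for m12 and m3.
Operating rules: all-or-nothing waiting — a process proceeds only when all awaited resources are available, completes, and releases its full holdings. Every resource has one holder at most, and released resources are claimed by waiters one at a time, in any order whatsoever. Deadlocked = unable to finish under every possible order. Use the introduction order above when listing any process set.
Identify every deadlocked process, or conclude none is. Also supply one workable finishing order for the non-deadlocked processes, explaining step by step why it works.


No process is deadlocked.
Key observation: all waits point, directly or indirectly, at processes that can finish, so nothing is permanently blocked.
One completion order for the rest: golf, hotel, echo, alpha, india, charlie, foxtrot.
Step-by-step check:
  golf: no waits; runs immediately, freeing m12
  hotel: everything it awaited (m12) is free; runs, freeing m1 and m3
  echo: everything it awaited (m12 and m3) is free; runs, freeing m17
  alpha: everything it awaited (m17) is free; runs, freeing m4
  india: everything it awaited (m12) is free; runs, freeing m5
  charlie: everything it awaited (m4) is free; runs, freeing m2 and m0
  foxtrot: everything it awaited (m4, m2 and m0) is free; runs, freeing m18 and m14


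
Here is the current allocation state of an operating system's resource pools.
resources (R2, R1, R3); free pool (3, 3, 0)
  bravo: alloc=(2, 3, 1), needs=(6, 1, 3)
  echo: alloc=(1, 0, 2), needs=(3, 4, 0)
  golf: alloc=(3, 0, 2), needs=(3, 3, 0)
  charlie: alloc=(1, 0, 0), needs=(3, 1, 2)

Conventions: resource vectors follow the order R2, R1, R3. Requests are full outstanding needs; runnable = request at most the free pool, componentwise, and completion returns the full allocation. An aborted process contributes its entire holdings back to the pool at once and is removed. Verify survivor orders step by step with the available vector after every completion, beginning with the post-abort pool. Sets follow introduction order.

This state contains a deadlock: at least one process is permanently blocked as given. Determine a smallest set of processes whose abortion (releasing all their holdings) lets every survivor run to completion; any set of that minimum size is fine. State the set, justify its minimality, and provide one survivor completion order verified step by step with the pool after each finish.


The answer: abort echo.
Key observation: bravo could never have finished before the abort; with (1, 0, 2) returned by echo, it fits at step 3.
Minimality: the empty abort set fails — the state is deadlocked as it stands.
Survivors finish in the order: golf, charlie, bravo. Verifying each step (pool after the aborts first):
  pool = (4, 3, 2)
  run golf (needs (3, 3, 0), free (4, 3, 2)); after release of (3, 0, 2) the pool is (7, 3, 4)
  run charlie (needs (3, 1, 2), free (7, 3, 4)); after release of (1, 0, 0) the pool is (8, 3, 4)
  run bravo (needs (6, 1, 3), free (8, 3, 4)); after release of (2, 3, 1) the pool is (10, 6, 5)


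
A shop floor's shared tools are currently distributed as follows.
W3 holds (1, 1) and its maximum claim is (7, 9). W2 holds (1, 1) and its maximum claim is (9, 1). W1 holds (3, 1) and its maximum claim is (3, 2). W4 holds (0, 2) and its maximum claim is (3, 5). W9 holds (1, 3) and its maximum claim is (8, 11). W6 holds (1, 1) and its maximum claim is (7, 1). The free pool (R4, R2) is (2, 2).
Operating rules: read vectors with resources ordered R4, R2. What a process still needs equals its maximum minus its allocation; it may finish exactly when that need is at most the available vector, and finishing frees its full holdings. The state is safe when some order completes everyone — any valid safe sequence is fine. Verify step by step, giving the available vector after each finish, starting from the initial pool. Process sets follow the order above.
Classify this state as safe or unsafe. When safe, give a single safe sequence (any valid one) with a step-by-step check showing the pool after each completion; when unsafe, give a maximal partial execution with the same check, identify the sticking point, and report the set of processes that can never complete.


The state is UNSAFE.
Key observation: after W1, W4 complete, (5, 5) is the best the pool ever gets, yet each leftover process wants more R4.
Going as far as possible: W1, W4; after that, nothing fits. Step-by-step check:
  pool = (2, 2)
  W1 needs (0, 1) <= (2, 2) -> finishes; pool += (3, 1) = (5, 3)
  W4 needs (3, 3) <= (5, 3) -> finishes; pool += (0, 2) = (5, 5)
  W3 still needs (6, 8) but only (5, 5) is free — short on R4 and R2
  W2 still needs (8, 0) but only (5, 5) is free — short on R4
  W9 still needs (7, 8) but only (5, 5) is free — short on R4 and R2
  W6 still needs (6, 0) but only (5, 5) is free — short on R4
Never able to finish: W3, W2, W9 and W6.


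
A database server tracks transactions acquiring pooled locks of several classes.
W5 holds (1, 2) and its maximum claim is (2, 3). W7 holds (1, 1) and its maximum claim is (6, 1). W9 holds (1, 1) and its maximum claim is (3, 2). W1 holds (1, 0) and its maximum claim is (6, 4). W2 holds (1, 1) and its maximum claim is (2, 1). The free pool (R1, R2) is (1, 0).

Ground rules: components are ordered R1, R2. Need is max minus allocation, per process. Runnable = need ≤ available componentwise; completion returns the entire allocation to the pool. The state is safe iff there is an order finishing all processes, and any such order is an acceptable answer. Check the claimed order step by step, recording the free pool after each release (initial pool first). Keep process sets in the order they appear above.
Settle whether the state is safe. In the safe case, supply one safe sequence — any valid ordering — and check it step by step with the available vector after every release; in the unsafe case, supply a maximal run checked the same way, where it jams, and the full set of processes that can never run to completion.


UNSAFE — no complete ordering exists.
Key observation: the pool after W2, W9, W5 is (4, 4); every surviving request exceeds it in R1, so progress ends there.
A maximal execution: W2, W9, W5 — then nothing else fits. Check, step by step:
  pool = (1, 0)
  W2 needs (1, 0) <= (1, 0) -> finishes; pool += (1, 1) = (2, 1)
  W9 needs (2, 1) <= (2, 1) -> finishes; pool += (1, 1) = (3, 2)
  W5 needs (1, 1) <= (3, 2) -> finishes; pool += (1, 2) = (4, 4)
  W7 cannot run: need (5, 0) vs free (4, 4) (insufficient R1)
  W1 cannot run: need (5, 4) vs free (4, 4) (insufficient R1)
Processes that can never finish: W7 and W1.


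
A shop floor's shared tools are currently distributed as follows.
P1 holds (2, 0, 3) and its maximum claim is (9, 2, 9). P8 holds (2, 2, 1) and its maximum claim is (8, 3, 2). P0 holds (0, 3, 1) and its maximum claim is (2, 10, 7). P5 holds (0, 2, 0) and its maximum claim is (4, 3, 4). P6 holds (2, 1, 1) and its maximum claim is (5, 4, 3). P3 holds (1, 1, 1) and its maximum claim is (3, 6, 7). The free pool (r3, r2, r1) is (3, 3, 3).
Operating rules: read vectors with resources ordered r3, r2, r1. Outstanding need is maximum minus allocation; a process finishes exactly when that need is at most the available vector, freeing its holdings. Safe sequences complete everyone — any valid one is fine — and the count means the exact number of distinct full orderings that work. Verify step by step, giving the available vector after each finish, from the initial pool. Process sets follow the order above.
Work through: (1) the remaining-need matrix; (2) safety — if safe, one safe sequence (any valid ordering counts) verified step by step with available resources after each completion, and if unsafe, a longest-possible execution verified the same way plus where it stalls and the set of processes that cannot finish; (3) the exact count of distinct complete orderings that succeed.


(1) Outstanding need per process (order r3, r2, r1):
  P1: (7, 2, 6)
  P8: (6, 1, 1)
  P0: (2, 7, 6)
  P5: (4, 1, 4)
  P6: (3, 3, 2)
  P3: (2, 5, 6)
(2) UNSAFE.
Key observation: after P6, P5 the pool peaks at (5, 6, 4), and each blocked process is short somewhere: P1 on r3, r1; P8 on r3; P0 on r2, r1; P3 on r1.
A maximal execution: P6, P5 — then nothing else fits. Step-by-step check:
  pool = (3, 3, 3)
  run P6 (needs (3, 3, 2), free (3, 3, 3)); after release of (2, 1, 1) the pool is (5, 4, 4)
  run P5 (needs (4, 1, 4), free (5, 4, 4)); after release of (0, 2, 0) the pool is (5, 6, 4)
  P1 cannot run: need (7, 2, 6) vs free (5, 6, 4) (insufficient r3 and r1)
  P8 cannot run: need (6, 1, 1) vs free (5, 6, 4) (insufficient r3)
  P0 cannot run: need (2, 7, 6) vs free (5, 6, 4) (insufficient r2 and r1)
  P3 cannot run: need (2, 5, 6) vs free (5, 6, 4) (insufficient r1)
Permanently blocked: P1, P8, P0 and P3.
(3) Precisely 0 of the possible complete orderings are safe sequences.


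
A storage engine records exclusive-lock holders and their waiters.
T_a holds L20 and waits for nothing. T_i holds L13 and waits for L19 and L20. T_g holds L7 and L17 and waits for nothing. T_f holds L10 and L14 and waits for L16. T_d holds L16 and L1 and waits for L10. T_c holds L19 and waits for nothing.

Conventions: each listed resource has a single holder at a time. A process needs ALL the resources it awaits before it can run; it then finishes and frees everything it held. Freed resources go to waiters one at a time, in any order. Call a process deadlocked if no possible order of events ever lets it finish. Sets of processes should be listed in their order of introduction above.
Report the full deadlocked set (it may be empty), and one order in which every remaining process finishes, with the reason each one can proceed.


The deadlocked set is T_f and T_d.
Key observation: the knot is the closed ring of waits T_f -> T_d -> T_f; no other process is dragged down with it.
The rest can finish in the order T_g, T_c, T_a, T_i.
Step-by-step check:
  T_g: no waits; runs immediately, freeing L7 and L17
  T_c: no waits; runs immediately, freeing L19
  T_a: no waits; runs immediately, freeing L20
  run T_i (all its waits — L19 and L20 — are resolved); releases L13


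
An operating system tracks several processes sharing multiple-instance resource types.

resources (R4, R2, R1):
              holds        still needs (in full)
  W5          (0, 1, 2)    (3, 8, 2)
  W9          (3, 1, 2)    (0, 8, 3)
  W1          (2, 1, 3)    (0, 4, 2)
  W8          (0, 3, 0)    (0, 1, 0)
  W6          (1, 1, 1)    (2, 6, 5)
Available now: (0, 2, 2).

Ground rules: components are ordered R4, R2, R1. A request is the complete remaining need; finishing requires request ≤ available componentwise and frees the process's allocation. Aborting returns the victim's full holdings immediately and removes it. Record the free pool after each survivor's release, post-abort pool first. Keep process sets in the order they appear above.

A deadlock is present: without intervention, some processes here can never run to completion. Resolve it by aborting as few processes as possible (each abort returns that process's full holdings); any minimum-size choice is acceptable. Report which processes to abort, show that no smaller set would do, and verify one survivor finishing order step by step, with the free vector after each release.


Abort W5.
Key observation: no ordering could ever have run W9 before the abort of W5; with (0, 1, 2) back in the pool it fits at step 4.
Why nothing smaller works: aborting no one leaves the state deadlocked as given.
The survivors complete as W8, W1, W6, W9. Verifying each step (starting from the post-abort pool):
  pool = (0, 3, 4)
  W8 needs (0, 1, 0) <= (0, 3, 4) -> finishes; pool += (0, 3, 0) = (0, 6, 4)
  W1 needs (0, 4, 2) <= (0, 6, 4) -> finishes; pool += (2, 1, 3) = (2, 7, 7)
  W6 needs (2, 6, 5) <= (2, 7, 7) -> finishes; pool += (1, 1, 1) = (3, 8, 8)
  W9 needs (0, 8, 3) <= (3, 8, 8) -> finishes; pool += (3, 1, 2) = (6, 9, 10)


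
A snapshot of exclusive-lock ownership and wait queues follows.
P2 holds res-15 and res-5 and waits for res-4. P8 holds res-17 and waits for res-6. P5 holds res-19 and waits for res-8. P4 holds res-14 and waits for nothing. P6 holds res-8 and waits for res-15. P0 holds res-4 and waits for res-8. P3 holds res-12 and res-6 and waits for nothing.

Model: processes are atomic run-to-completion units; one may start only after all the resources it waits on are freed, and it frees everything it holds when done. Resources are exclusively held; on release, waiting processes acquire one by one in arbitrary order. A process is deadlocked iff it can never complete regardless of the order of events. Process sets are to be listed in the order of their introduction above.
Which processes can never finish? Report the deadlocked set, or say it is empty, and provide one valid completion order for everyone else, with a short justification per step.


Deadlocked: P2, P5, P6 and P0.
Key observation: the cycle P2 -> P0 -> P6 -> P2 can never break — each member waits on the next; P5 waits into the deadlock from upstream.
One completion order for the rest: P3, P4, P8.
Walking it through:
  P3 waits on nothing -> runs at once and releases res-12 and res-6
  P4 waits on nothing -> runs at once and releases res-14
  run P8 (all its waits — res-6 — are resolved); releases res-17


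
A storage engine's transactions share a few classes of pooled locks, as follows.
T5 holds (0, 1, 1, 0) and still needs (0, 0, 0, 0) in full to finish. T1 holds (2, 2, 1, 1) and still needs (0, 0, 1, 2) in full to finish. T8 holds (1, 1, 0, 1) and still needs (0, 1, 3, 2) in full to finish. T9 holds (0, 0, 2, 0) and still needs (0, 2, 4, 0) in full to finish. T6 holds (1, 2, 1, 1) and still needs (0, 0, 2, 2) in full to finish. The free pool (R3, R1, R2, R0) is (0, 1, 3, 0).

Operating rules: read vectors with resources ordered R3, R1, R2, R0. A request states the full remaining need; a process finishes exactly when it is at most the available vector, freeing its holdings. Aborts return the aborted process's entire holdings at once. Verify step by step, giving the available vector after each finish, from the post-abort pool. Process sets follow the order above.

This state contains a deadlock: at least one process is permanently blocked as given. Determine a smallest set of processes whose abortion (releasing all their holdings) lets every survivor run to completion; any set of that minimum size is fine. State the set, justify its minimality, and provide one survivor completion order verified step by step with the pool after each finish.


Abort T1 and T6.
Key observation: T8 could never have finished before the abort; with (3, 4, 2, 2) returned by T1 and T6, it fits at step 1.
Why nothing smaller works — every single abort fails: T5 alone leaves T1 blocked (short on R0); T1 alone leaves T8 blocked (short on R0); T8 alone leaves T1 blocked (short on R0); T9 alone leaves T1 blocked (short on R0); T6 alone leaves T1 blocked (short on R0).
The survivors complete as T8, T5, T9. Step-by-step check (starting from the post-abort pool):
  pool = (3, 5, 5, 2)
  run T8 (needs (0, 1, 3, 2), free (3, 5, 5, 2)); after release of (1, 1, 0, 1) the pool is (4, 6, 5, 3)
  run T5 (needs (0, 0, 0, 0), free (4, 6, 5, 3)); after release of (0, 1, 1, 0) the pool is (4, 7, 6, 3)
  run T9 (needs (0, 2, 4, 0), free (4, 7, 6, 3)); after release of (0, 0, 2, 0) the pool is (4, 7, 8, 3)


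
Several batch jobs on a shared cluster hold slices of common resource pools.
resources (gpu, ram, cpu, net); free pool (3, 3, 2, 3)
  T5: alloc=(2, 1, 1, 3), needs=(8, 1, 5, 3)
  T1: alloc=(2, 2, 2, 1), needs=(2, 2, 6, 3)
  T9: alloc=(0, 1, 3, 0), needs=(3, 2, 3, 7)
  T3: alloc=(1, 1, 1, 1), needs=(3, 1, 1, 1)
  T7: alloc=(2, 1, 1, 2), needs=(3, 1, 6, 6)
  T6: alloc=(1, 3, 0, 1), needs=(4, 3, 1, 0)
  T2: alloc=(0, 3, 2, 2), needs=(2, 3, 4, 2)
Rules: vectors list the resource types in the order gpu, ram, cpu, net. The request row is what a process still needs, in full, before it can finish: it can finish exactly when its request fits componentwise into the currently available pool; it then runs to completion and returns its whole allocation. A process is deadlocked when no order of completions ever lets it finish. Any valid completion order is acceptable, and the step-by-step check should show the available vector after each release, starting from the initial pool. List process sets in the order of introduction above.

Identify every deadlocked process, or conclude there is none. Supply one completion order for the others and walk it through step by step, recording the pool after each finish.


The deadlocked set is T5, T1, T9, T7 and T2.
Key observation: after T3, T6 the pool peaks at (5, 7, 3, 5), and each blocked process is short somewhere: T5 on gpu, cpu; T1 on cpu; T9 on net; T7 on cpu, net; T2 on cpu.
The rest can finish in the order T3, T6. Check, step by step:
  pool = (3, 3, 2, 3)
  T3: need (3, 1, 1, 1) fits (3, 3, 2, 3); releases (1, 1, 1, 1), pool now (4, 4, 3, 4)
  T6: need (4, 3, 1, 0) fits (4, 4, 3, 4); releases (1, 3, 0, 1), pool now (5, 7, 3, 5)
The stuck group stays short no matter what:
  T5 cannot run: need (8, 1, 5, 3) vs free (5, 7, 3, 5) (insufficient gpu and cpu)
  T1 cannot run: need (2, 2, 6, 3) vs free (5, 7, 3, 5) (insufficient cpu)
  T9 cannot run: need (3, 2, 3, 7) vs free (5, 7, 3, 5) (insufficient net)
  T7 cannot run: need (3, 1, 6, 6) vs free (5, 7, 3, 5) (insufficient cpu and net)
  T2 cannot run: need (2, 3, 4, 2) vs free (5, 7, 3, 5) (insufficient cpu)


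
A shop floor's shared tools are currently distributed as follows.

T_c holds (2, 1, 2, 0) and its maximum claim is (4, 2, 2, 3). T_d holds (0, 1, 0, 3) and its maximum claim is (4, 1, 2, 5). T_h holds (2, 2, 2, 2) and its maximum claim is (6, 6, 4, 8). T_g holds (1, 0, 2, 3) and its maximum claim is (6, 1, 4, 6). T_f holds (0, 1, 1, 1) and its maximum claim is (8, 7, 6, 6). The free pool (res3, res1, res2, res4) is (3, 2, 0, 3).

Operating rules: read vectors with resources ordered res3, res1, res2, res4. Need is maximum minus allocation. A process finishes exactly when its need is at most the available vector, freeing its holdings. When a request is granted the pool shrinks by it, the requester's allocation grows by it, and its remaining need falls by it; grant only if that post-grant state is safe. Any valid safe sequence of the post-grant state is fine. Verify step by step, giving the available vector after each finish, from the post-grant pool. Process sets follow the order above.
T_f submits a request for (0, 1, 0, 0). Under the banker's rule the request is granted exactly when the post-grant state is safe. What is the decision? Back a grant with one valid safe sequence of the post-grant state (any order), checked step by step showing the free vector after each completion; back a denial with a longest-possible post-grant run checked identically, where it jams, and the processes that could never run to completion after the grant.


DENY — the pretend-granted state is unsafe.
Key observation: even finishing T_c, T_d, T_g leaves just (6, 3, 4, 9) free — too little res1 for any of the remaining processes.
Pretend the grant happened; the run T_c, T_d, T_g goes as far as possible. Step-by-step check:
  pool = (3, 1, 0, 3)
  T_c: need (2, 1, 0, 3) fits (3, 1, 0, 3); releases (2, 1, 2, 0), pool now (5, 2, 2, 3)
  T_d: need (4, 0, 2, 2) fits (5, 2, 2, 3); releases (0, 1, 0, 3), pool now (5, 3, 2, 6)
  T_g: need (5, 1, 2, 3) fits (5, 3, 2, 6); releases (1, 0, 2, 3), pool now (6, 3, 4, 9)
  T_h cannot run: need (4, 4, 2, 6) vs free (6, 3, 4, 9) (insufficient res1)
  T_f cannot run: need (8, 5, 5, 5) vs free (6, 3, 4, 9) (insufficient res3, res1 and res2)
Post-grant, the permanently blocked set is T_h and T_f.


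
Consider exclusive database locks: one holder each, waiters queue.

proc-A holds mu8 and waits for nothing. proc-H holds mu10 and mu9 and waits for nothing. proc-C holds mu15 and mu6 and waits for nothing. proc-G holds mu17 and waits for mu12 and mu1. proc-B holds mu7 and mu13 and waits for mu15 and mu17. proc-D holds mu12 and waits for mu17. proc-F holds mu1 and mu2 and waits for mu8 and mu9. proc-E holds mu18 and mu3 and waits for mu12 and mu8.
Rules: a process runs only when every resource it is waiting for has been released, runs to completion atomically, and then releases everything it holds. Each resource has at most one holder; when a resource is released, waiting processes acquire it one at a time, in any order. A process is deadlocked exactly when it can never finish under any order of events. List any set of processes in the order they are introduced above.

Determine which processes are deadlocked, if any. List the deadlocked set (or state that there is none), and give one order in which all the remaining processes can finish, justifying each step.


Deadlocked set: proc-G, proc-B, proc-D and proc-E.
Key observation: the loop proc-G -> proc-D -> proc-G blocks itself forever; proc-B and proc-E wait into the deadlock from upstream.
The rest can finish in the order proc-A, proc-H, proc-C, proc-F.
Walking it through:
  proc-A waits on nothing -> runs at once and releases mu8
  proc-H waits on nothing -> runs at once and releases mu10 and mu9
  proc-C waits on nothing -> runs at once and releases mu15 and mu6
  run proc-F (all its waits — mu8 and mu9 — are resolved); releases mu1 and mu2
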